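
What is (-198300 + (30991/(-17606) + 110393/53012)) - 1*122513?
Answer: -149711931526935/466664636 ≈ -3.2081e+5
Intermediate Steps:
(-198300 + (30991/(-17606) + 110393/53012)) - 1*122513 = (-198300 + (30991*(-1/17606) + 110393*(1/53012))) - 122513 = (-198300 + (-30991/17606 + 110393/53012)) - 122513 = (-198300 + 150342133/466664636) - 122513 = -92539446976667/466664636 - 122513 = -149711931526935/466664636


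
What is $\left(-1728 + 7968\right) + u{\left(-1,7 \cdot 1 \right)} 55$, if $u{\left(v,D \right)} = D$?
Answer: $6625$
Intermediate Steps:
$\left(-1728 + 7968\right) + u{\left(-1,7 \cdot 1 \right)} 55 = \left(-1728 + 7968\right) + 7 \cdot 1 \cdot 55 = 6240 + 7 \cdot 55 = 6240 + 385 = 6625$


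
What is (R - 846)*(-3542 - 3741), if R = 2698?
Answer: -13488116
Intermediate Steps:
(R - 846)*(-3542 - 3741) = (2698 - 846)*(-3542 - 3741) = 1852*(-7283) = -13488116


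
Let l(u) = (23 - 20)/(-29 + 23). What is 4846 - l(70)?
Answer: 9693/2 ≈ 4846.5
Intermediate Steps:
l(u) = -½ (l(u) = 3/(-6) = 3*(-⅙) = -½)
4846 - l(70) = 4846 - 1*(-½) = 4846 + ½ = 9693/2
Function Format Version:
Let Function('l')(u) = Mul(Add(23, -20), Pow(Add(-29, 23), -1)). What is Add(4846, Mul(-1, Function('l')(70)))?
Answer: Rational(9693, 2) ≈ 4846.5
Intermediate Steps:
Function('l')(u) = Rational(-1, 2) (Function('l')(u) = Mul(3, Pow(-6, -1)) = Mul(3, Rational(-1, 6)) = Rational(-1, 2))
Add(4846, Mul(-1, Function('l')(70))) = Add(4846, Mul(-1, Rational(-1, 2))) = Add(4846, Rational(1, 2)) = Rational(9693, 2)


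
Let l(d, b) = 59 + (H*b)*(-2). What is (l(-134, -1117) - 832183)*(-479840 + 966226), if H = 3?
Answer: -401473704892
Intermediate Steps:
l(d, b) = 59 - 6*b (l(d, b) = 59 + (3*b)*(-2) = 59 - 6*b)
(l(-134, -1117) - 832183)*(-479840 + 966226) = ((59 - 6*(-1117)) - 832183)*(-479840 + 966226) = ((59 + 6702) - 832183)*486386 = (6761 - 832183)*486386 = -825422*486386 = -401473704892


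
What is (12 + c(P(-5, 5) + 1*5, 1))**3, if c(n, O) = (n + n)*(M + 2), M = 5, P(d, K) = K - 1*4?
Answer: 884736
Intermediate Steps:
P(d, K) = -4 + K (P(d, K) = K - 4 = -4 + K)
c(n, O) = 14*n (c(n, O) = (n + n)*(5 + 2) = (2*n)*7 = 14*n)
(12 + c(P(-5, 5) + 1*5, 1))**3 = (12 + 14*((-4 + 5) + 1*5))**3 = (12 + 14*(1 + 5))**3 = (12 + 14*6)**3 = (12 + 84)**3 = 96**3 = 884736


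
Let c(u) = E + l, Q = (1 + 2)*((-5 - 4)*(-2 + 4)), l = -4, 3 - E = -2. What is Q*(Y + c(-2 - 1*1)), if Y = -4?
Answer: 162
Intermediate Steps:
E = 5 (E = 3 - 1*(-2) = 3 + 2 = 5)
Q = -54 (Q = 3*(-9*2) = 3*(-18) = -54)
c(u) = 1 (c(u) = 5 - 4 = 1)
Q*(Y + c(-2 - 1*1)) = -54*(-4 + 1) = -54*(-3) = 162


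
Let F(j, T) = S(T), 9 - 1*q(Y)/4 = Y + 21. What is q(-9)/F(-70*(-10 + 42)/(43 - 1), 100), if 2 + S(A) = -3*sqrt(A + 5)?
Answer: -24/941 + 36*sqrt(105)/941 ≈ 0.36651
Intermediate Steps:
q(Y) = -48 - 4*Y (q(Y) = 36 - 4*(Y + 21) = 36 - 4*(21 + Y) = 36 + (-84 - 4*Y) = -48 - 4*Y)
S(A) = -2 - 3*sqrt(5 + A) (S(A) = -2 - 3*sqrt(A + 5) = -2 - 3*sqrt(5 + A))
F(j, T) = -2 - 3*sqrt(5 + T)
q(-9)/F(-70*(-10 + 42)/(43 - 1), 100) = (-48 - 4*(-9))/(-2 - 3*sqrt(5 + 100)) = (-48 + 36)/(-2 - 3*sqrt(105)) = -12/(-2 - 3*sqrt(105))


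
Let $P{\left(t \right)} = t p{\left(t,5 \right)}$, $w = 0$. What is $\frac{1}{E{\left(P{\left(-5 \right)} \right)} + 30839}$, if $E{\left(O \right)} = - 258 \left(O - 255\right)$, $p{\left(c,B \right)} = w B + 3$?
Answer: $\frac{1}{100499} \approx 9.9504 \cdot 10^{-6}$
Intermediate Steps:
$p{\left(c,B \right)} = 3$ ($p{\left(c,B \right)} = 0 B + 3 = 0 + 3 = 3$)
$P{\left(t \right)} = 3 t$ ($P{\left(t \right)} = t 3 = 3 t$)
$E{\left(O \right)} = 65790 - 258 O$ ($E{\left(O \right)} = - 258 \left(-255 + O\right) = 65790 - 258 O$)
$\frac{1}{E{\left(P{\left(-5 \right)} \right)} + 30839} = \frac{1}{\left(65790 - 258 \cdot 3 \left(-5\right)\right) + 30839} = \frac{1}{\left(65790 - -3870\right) + 30839} = \frac{1}{\left(65790 + 3870\right) + 30839} = \frac{1}{69660 + 30839} = \frac{1}{100499}$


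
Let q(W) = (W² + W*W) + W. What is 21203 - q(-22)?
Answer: 20257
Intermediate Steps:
q(W) = W + 2*W² (q(W) = (W² + W²) + W = 2*W² + W = W + 2*W²)
21203 - q(-22) = 21203 - (-22)*(1 + 2*(-22)) = 21203 - (-22)*(1 - 44) = 21203 - (-22)*(-43) = 21203 - 1*946 = 21203 - 946 = 20257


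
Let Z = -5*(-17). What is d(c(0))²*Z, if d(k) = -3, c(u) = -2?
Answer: 765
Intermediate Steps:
Z = 85
d(c(0))²*Z = (-3)²*85 = 9*85 = 765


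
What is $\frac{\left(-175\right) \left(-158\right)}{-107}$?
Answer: $- \frac{27650}{107} \approx -258.41$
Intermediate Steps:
$\frac{\left(-175\right) \left(-158\right)}{-107} = 27650 \left(- \frac{1}{107}\right) = - \frac{27650}{107}$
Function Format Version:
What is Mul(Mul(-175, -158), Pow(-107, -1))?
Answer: Rational(-27650, 107) ≈ -258.41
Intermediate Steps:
Mul(Mul(-175, -158), Pow(-107, -1)) = Mul(27650, Rational(-1, 107)) = Rational(-27650, 107)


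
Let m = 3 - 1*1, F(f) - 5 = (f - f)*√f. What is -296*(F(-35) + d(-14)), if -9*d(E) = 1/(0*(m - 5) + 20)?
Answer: -66526/45 ≈ -1478.4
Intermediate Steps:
F(f) = 5 (F(f) = 5 + (f - f)*√f = 5 + 0*√f = 5 + 0 = 5)
m = 2 (m = 3 - 1 = 2)
d(E) = -1/180 (d(E) = -1/(9*(0*(2 - 5) + 20)) = -1/(9*(0*(-3) + 20)) = -1/(9*(0 + 20)) = -⅑/20 = -⅑*1/20 = -1/180)
-296*(F(-35) + d(-14)) = -296*(5 - 1/180) = -296*899/180 = -66526/45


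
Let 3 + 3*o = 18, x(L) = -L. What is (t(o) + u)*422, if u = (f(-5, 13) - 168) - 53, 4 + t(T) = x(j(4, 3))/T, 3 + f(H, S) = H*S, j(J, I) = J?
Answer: -619918/5 ≈ -1.2398e+5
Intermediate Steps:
o = 5 (o = -1 + (⅓)*18 = -1 + 6 = 5)
f(H, S) = -3 + H*S
t(T) = -4 - 4/T (t(T) = -4 + (-1*4)/T = -4 - 4/T)
u = -289 (u = ((-3 - 5*13) - 168) - 53 = ((-3 - 65) - 168) - 53 = (-68 - 168) - 53 = -236 - 53 = -289)
(t(o) + u)*422 = ((-4 - 4/5) - 289)*422 = ((-4 - 4*⅕) - 289)*422 = ((-4 - ⅘) - 289)*422 = (-24/5 - 289)*422 = -1469/5*422 = -619918/5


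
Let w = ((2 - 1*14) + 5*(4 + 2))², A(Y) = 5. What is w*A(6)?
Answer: 1620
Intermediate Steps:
w = 324 (w = ((2 - 14) + 5*6)² = (-12 + 30)² = 18² = 324)
w*A(6) = 324*5 = 1620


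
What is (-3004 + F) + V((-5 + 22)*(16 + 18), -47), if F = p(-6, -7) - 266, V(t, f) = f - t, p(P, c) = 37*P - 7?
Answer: -4124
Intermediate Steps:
p(P, c) = -7 + 37*P
F = -495 (F = (-7 + 37*(-6)) - 266 = (-7 - 222) - 266 = -229 - 266 = -495)
(-3004 + F) + V((-5 + 22)*(16 + 18), -47) = (-3004 - 495) + (-47 - (-5 + 22)*(16 + 18)) = -3499 + (-47 - 17*34) = -3499 + (-47 - 1*578) = -3499 + (-47 - 578) = -3499 - 625 = -4124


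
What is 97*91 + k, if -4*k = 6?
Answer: 17651/2 ≈ 8825.5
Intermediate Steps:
k = -3/2 (k = -¼*6 = -3/2 ≈ -1.5000)
97*91 + k = 97*91 - 3/2 = 8827 - 3/2 = 17651/2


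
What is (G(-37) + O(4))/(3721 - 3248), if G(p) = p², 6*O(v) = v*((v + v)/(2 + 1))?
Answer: 12337/4257 ≈ 2.8980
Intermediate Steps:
O(v) = v²/9 (O(v) = (v*((v + v)/(2 + 1)))/6 = (v*((2*v)/3))/6 = (v*((2*v)*(⅓)))/6 = (v*(2*v/3))/6 = (2*v²/3)/6 = v²/9)
(G(-37) + O(4))/(3721 - 3248) = ((-37)² + (⅑)*4²)/(3721 - 3248) = (1369 + (⅑)*16)/473 = (1369 + 16/9)*(1/473) = (12337/9)*(1/473) = 12337/4257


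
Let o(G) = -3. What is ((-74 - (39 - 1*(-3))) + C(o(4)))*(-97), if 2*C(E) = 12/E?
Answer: 11446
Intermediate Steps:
C(E) = 6/E (C(E) = (12/E)/2 = 6/E)
((-74 - (39 - 1*(-3))) + C(o(4)))*(-97) = ((-74 - (39 - 1*(-3))) + 6/(-3))*(-97) = ((-74 - (39 + 3)) + 6*(-1/3))*(-97) = ((-74 - 1*42) - 2)*(-97) = ((-74 - 42) - 2)*(-97) = (-116 - 2)*(-97) = -118*(-97) = 11446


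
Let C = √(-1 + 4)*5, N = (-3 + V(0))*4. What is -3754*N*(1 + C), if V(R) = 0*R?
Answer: 45048 + 225240*√3 ≈ 4.3518e+5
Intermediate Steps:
V(R) = 0
N = -12 (N = (-3 + 0)*4 = -3*4 = -12)
C = 5*√3 (C = √3*5 = 5*√3 ≈ 8.6602)
-3754*N*(1 + C) = -(-45048)*(1 + 5*√3) = -3754*(-12 - 60*√3) = 45048 + 225240*√3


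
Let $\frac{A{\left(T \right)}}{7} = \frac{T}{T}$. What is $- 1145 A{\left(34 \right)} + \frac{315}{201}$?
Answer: $- \frac{536900}{67} \approx -8013.4$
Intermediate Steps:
$A{\left(T \right)} = 7$ ($A{\left(T \right)} = 7 \frac{T}{T} = 7 \cdot 1 = 7$)
$- 1145 A{\left(34 \right)} + \frac{315}{201} = \left(-1145\right) 7 + \frac{315}{201} = -8015 + 315 \cdot \frac{1}{201} = -8015 + \frac{105}{67} = - \frac{536900}{67}$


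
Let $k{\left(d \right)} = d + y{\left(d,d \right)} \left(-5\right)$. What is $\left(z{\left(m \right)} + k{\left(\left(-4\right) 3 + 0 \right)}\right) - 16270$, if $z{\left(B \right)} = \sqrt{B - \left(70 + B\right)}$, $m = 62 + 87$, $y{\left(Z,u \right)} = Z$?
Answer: $-16222 + i \sqrt{70} \approx -16222.0 + 8.3666 i$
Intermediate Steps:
$m = 149$
$k{\left(d \right)} = - 4 d$ ($k{\left(d \right)} = d + d \left(-5\right) = d - 5 d = - 4 d$)
$z{\left(B \right)} = i \sqrt{70}$ ($z{\left(B \right)} = \sqrt{-70} = i \sqrt{70}$)
$\left(z{\left(m \right)} + k{\left(\left(-4\right) 3 + 0 \right)}\right) - 16270 = \left(i \sqrt{70} - 4 \left(\left(-4\right) 3 + 0\right)\right) - 16270 = \left(i \sqrt{70} - 4 \left(-12 + 0\right)\right) - 16270 = \left(i \sqrt{70} - -48\right) - 16270 = \left(i \sqrt{70} + 48\right) - 16270 = \left(48 + i \sqrt{70}\right) - 16270 = -16222 + i \sqrt{70}$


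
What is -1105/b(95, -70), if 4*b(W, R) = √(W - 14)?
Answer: -4420/9 ≈ -491.11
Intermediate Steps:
b(W, R) = √(-14 + W)/4 (b(W, R) = √(W - 14)/4 = √(-14 + W)/4)
-1105/b(95, -70) = -1105*4/√(-14 + 95) = -1105/(√81/4) = -1105/((¼)*9) = -1105/9/4 = -1105*4/9 = -4420/9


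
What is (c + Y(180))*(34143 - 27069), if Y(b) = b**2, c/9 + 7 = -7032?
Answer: -218947374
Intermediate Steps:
c = -63351 (c = -63 + 9*(-7032) = -63 - 63288 = -63351)
(c + Y(180))*(34143 - 27069) = (-63351 + 180**2)*(34143 - 27069) = (-63351 + 32400)*7074 = -30951*7074 = -218947374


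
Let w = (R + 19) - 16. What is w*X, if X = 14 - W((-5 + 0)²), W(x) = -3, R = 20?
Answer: 391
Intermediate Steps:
w = 23 (w = (20 + 19) - 16 = 39 - 16 = 23)
X = 17 (X = 14 - 1*(-3) = 14 + 3 = 17)
w*X = 23*17 = 391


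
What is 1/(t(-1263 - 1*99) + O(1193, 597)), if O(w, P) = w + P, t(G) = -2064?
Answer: -1/274 ≈ -0.0036496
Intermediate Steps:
O(w, P) = P + w
1/(t(-1263 - 1*99) + O(1193, 597)) = 1/(-2064 + (597 + 1193)) = 1/(-2064 + 1790) = 1/(-274) = -1/274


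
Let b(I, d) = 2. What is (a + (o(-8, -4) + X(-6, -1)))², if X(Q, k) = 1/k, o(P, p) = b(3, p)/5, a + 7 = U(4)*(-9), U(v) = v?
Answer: 47524/25 ≈ 1901.0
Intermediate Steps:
a = -43 (a = -7 + 4*(-9) = -7 - 36 = -43)
o(P, p) = ⅖ (o(P, p) = 2/5 = 2*(⅕) = ⅖)
(a + (o(-8, -4) + X(-6, -1)))² = (-43 + (⅖ + 1/(-1)))² = (-43 + (⅖ - 1))² = (-43 - ⅗)² = (-218/5)² = 47524/25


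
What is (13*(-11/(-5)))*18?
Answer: 2574/5 ≈ 514.80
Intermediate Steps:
(13*(-11/(-5)))*18 = (13*(-11*(-⅕)))*18 = (13*(11/5))*18 = (143/5)*18 = 2574/5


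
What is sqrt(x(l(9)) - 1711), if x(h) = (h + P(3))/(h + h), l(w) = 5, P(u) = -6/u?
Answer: I*sqrt(171070)/10 ≈ 41.361*I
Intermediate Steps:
x(h) = (-2 + h)/(2*h) (x(h) = (h - 6/3)/(h + h) = (h - 6*1/3)/((2*h)) = (h - 2)*(1/(2*h)) = (-2 + h)*(1/(2*h)) = (-2 + h)/(2*h))
sqrt(x(l(9)) - 1711) = sqrt((1/2)*(-2 + 5)/5 - 1711) = sqrt((1/2)*(1/5)*3 - 1711) = sqrt(3/10 - 1711) = sqrt(-17107/10) = I*sqrt(171070)/10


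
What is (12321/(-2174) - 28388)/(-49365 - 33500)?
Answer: 61727833/180148510 ≈ 0.34265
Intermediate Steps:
(12321/(-2174) - 28388)/(-49365 - 33500) = (12321*(-1/2174) - 28388)/(-82865) = (-12321/2174 - 28388)*(-1/82865) = -61727833/2174*(-1/82865) = 61727833/180148510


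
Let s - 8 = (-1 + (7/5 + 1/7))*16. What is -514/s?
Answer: -8995/292 ≈ -30.805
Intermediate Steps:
s = 584/35 (s = 8 + (-1 + (7/5 + 1/7))*16 = 8 + (-1 + 54/35)*16 = 8 + (19/35)*16 = 8 + 304/35 = 584/35 ≈ 16.686)
-514/s = -514/584/35 = -514*35/584 = -8995/292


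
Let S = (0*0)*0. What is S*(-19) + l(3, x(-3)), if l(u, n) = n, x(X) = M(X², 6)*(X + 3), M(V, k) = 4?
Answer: 0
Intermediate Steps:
x(X) = 12 + 4*X (x(X) = 4*(X + 3) = 4*(3 + X) = 12 + 4*X)
S = 0 (S = 0*0 = 0)
S*(-19) + l(3, x(-3)) = 0*(-19) + (12 + 4*(-3)) = 0 + (12 - 12) = 0 + 0 = 0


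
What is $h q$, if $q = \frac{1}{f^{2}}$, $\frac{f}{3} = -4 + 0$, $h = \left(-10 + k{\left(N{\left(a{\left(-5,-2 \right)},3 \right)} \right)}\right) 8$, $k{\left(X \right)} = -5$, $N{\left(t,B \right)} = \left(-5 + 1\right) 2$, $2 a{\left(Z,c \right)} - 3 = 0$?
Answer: $- \frac{5}{6} \approx -0.83333$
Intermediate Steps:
$a{\left(Z,c \right)} = \frac{3}{2}$ ($a{\left(Z,c \right)} = \frac{3}{2} + \frac{1}{2} \cdot 0 = \frac{3}{2} + 0 = \frac{3}{2}$)
$N{\left(t,B \right)} = -8$ ($N{\left(t,B \right)} = \left(-4\right) 2 = -8$)
$h = -120$ ($h = \left(-10 - 5\right) 8 = \left(-15\right) 8 = -120$)
$f = -12$ ($f = 3 \left(-4 + 0\right) = 3 \left(-4\right) = -12$)
$q = \frac{1}{144}$ ($q = \frac{1}{\left(-12\right)^{2}} = \frac{1}{144} \approx 0.0069444$)
$h q = \left(-120\right) \frac{1}{144} = - \frac{5}{6}$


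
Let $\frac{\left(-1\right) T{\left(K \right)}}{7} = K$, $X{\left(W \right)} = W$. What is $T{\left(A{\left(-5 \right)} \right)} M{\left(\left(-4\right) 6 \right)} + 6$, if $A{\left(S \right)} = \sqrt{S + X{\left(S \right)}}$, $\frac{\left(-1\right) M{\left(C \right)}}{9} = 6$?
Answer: $6 + 378 i \sqrt{10} \approx 6.0 + 1195.3 i$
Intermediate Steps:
$M{\left(C \right)} = -54$ ($M{\left(C \right)} = \left(-9\right) 6 = -54$)
$A{\left(S \right)} = \sqrt{2} \sqrt{S}$ ($A{\left(S \right)} = \sqrt{S + S} = \sqrt{2 S} = \sqrt{2} \sqrt{S}$)
$T{\left(K \right)} = - 7 K$
$T{\left(A{\left(-5 \right)} \right)} M{\left(\left(-4\right) 6 \right)} + 6 = - 7 \sqrt{2} \sqrt{-5} \left(-54\right) + 6 = - 7 \sqrt{2} i \sqrt{5} \left(-54\right) + 6 = - 7 i \sqrt{10} \left(-54\right) + 6 = 378 i \sqrt{10} + 6 = 6 + 378 i \sqrt{10}$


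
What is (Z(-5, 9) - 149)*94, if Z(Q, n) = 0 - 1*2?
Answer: -14194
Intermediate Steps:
Z(Q, n) = -2 (Z(Q, n) = 0 - 2 = -2)
(Z(-5, 9) - 149)*94 = (-2 - 149)*94 = -151*94 = -14194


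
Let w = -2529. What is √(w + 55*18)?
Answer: 9*I*√19 ≈ 39.23*I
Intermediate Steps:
√(w + 55*18) = √(-2529 + 55*18) = √(-2529 + 990) = √(-1539) = 9*I*√19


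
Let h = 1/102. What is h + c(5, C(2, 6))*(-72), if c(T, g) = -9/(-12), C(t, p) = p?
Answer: -5507/102 ≈ -53.990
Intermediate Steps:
h = 1/102 ≈ 0.0098039
c(T, g) = ¾ (c(T, g) = -9*(-1/12) = ¾)
h + c(5, C(2, 6))*(-72) = 1/102 + (¾)*(-72) = 1/102 - 54 = -5507/102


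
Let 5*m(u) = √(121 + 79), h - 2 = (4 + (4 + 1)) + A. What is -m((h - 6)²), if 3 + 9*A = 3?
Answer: -2*√2 ≈ -2.8284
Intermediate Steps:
A = 0 (A = -⅓ + (⅑)*3 = -⅓ + ⅓ = 0)
h = 11 (h = 2 + ((4 + (4 + 1)) + 0) = 2 + ((4 + 5) + 0) = 2 + (9 + 0) = 2 + 9 = 11)
m(u) = 2*√2 (m(u) = √(121 + 79)/5 = √200/5 = (10*√2)/5 = 2*√2)
-m((h - 6)²) = -2*√2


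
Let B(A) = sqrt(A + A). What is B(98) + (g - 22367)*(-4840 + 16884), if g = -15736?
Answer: -458912518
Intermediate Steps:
B(A) = sqrt(2)*sqrt(A) (B(A) = sqrt(2*A) = sqrt(2)*sqrt(A))
B(98) + (g - 22367)*(-4840 + 16884) = sqrt(2)*sqrt(98) + (-15736 - 22367)*(-4840 + 16884) = sqrt(2)*(7*sqrt(2)) - 38103*12044 = 14 - 458912532 = -458912518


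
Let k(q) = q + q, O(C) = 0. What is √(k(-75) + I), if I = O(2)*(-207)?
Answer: 5*I*√6 ≈ 12.247*I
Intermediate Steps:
k(q) = 2*q
I = 0 (I = 0*(-207) = 0)
√(k(-75) + I) = √(2*(-75) + 0) = √(-150 + 0) = √(-150) = 5*I*√6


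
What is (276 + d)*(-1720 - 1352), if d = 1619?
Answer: -5821440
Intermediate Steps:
(276 + d)*(-1720 - 1352) = (276 + 1619)*(-1720 - 1352) = 1895*(-3072) = -5821440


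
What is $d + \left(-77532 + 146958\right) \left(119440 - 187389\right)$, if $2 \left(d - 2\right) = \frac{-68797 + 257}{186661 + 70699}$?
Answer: $- \frac{121407708275619}{25736} \approx -4.7174 \cdot 10^{9}$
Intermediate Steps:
$d = \frac{48045}{25736}$ ($d = 2 + \frac{\left(-68797 + 257\right) \frac{1}{186661 + 70699}}{2} = 2 + \frac{\left(-68540\right) \frac{1}{257360}}{2} = 2 + \frac{1}{2} \left(- \frac{3427}{12868}\right) = 2 - \frac{3427}{25736} = \frac{48045}{25736} \approx 1.8668$)
$d + \left(-77532 + 146958\right) \left(119440 - 187389\right) = \frac{48045}{25736} + \left(-77532 + 146958\right) \left(119440 - 187389\right) = \frac{48045}{25736} + 69426 \left(-67949\right) = \frac{48045}{25736} - 4717427274 = - \frac{121407708275619}{25736}$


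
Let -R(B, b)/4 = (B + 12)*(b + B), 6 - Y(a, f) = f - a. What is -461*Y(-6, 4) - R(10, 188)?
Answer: 19268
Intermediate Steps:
Y(a, f) = 6 + a - f (Y(a, f) = 6 - (f - a) = 6 + (a - f) = 6 + a - f)
R(B, b) = -4*(12 + B)*(B + b) (R(B, b) = -4*(B + 12)*(b + B) = -4*(12 + B)*(B + b))
-461*Y(-6, 4) - R(10, 188) = -461*(6 - 6 - 1*4) - (-48*10 - 48*188 - 4*10² - 4*10*188) = -461*(6 - 6 - 4) - (-480 - 9024 - 4*100 - 7520) = -461*(-4) - (-480 - 9024 - 400 - 7520) = 1844 - 1*(-17424) = 1844 + 17424 = 19268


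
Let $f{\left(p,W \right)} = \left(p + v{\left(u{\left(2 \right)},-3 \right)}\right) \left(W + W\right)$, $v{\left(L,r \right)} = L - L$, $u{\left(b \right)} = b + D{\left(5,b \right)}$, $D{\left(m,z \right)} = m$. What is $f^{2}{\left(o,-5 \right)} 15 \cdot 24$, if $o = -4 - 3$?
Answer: $1764000$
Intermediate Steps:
$u{\left(b \right)} = 5 + b$ ($u{\left(b \right)} = b + 5 = 5 + b$)
$o = -7$
$v{\left(L,r \right)} = 0$
$f{\left(p,W \right)} = 2 W p$ ($f{\left(p,W \right)} = \left(p + 0\right) \left(W + W\right) = p 2 W = 2 W p$)
$f^{2}{\left(o,-5 \right)} 15 \cdot 24 = \left(2 \left(-5\right) \left(-7\right)\right)^{2} \cdot 15 \cdot 24 = 70^{2} \cdot 15 \cdot 24 = 4900 \cdot 15 \cdot 24 = 73500 \cdot 24 = 1764000$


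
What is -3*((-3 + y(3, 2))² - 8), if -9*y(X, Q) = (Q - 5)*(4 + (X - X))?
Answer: 47/3 ≈ 15.667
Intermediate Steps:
y(X, Q) = 20/9 - 4*Q/9 (y(X, Q) = -(Q - 5)*(4 + (X - X))/9 = -(-5 + Q)*(4 + 0)/9 = -(-5 + Q)*4/9 = -(-20 + 4*Q)/9 = 20/9 - 4*Q/9)
-3*((-3 + y(3, 2))² - 8) = -3*((-3 + (20/9 - 4/9*2))² - 8) = -3*((-3 + (20/9 - 8/9))² - 8) = -3*((-3 + 4/3)² - 8) = -3*((-5/3)² - 8) = -3*(25/9 - 8) = -3*(-47/9) = 47/3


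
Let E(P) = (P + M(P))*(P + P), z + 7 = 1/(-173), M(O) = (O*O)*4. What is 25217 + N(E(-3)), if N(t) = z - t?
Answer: 4395583/173 ≈ 25408.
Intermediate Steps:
M(O) = 4*O**2 (M(O) = O**2*4 = 4*O**2)
z = -1212/173 (z = -7 + 1/(-173) = -7 - 1/173 = -1212/173 ≈ -7.0058)
E(P) = 2*P*(P + 4*P**2) (E(P) = (P + 4*P**2)*(P + P) = (P + 4*P**2)*(2*P) = 2*P*(P + 4*P**2))
N(t) = -1212/173 - t
25217 + N(E(-3)) = 25217 + (-1212/173 - (-3)**2*(2 + 8*(-3))) = 25217 + (-1212/173 - 9*(2 - 24)) = 25217 + (-1212/173 - 9*(-22)) = 25217 + (-1212/173 - 1*(-198)) = 25217 + (-1212/173 + 198) = 25217 + 33042/173 = 4395583/173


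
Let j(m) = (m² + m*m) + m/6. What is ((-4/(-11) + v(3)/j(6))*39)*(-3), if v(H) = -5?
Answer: -27729/803 ≈ -34.532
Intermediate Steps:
j(m) = 2*m² + m/6 (j(m) = (m² + m²) + m*(⅙) = 2*m² + m/6)
((-4/(-11) + v(3)/j(6))*39)*(-3) = ((-4/(-11) - 5/(1 + 12*6))*39)*(-3) = ((-4*(-1/11) - 5/(1 + 72))*39)*(-3) = ((4/11 - 5/((⅙)*6*73))*39)*(-3) = ((4/11 - 5/73)*39)*(-3) = ((237/803)*39)*(-3) = (9243/803)*(-3) = -27729/803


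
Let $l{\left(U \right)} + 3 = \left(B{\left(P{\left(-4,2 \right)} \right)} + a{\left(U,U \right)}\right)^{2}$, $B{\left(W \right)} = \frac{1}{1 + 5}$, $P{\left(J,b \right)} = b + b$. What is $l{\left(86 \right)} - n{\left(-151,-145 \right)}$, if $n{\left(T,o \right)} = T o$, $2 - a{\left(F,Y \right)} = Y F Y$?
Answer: $\frac{14564320452001}{36} \approx 4.0456 \cdot 10^{11}$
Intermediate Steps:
$P{\left(J,b \right)} = 2 b$
$a{\left(F,Y \right)} = 2 - F Y^{2}$ ($a{\left(F,Y \right)} = 2 - Y F Y = 2 - F Y Y = 2 - F Y^{2}$)
$B{\left(W \right)} = \frac{1}{6}$
$l{\left(U \right)} = -3 + \left(\frac{13}{6} - U^{3}\right)^{2}$ ($l{\left(U \right)} = -3 + \left(\frac{1}{6} - \left(-2 + U U^{2}\right)\right)^{2} = -3 + \left(\frac{1}{6} - \left(-2 + U^{3}\right)\right)^{2} = -3 + \left(\frac{13}{6} - U^{3}\right)^{2}$)
$l{\left(86 \right)} - n{\left(-151,-145 \right)} = \left(-3 + \frac{\left(-13 + 6 \cdot 86^{3}\right)^{2}}{36}\right) - \left(-151\right) \left(-145\right) = \left(-3 + \frac{\left(-13 + 6 \cdot 636056\right)^{2}}{36}\right) - 21895 = \left(-3 + \frac{\left(-13 + 3816336\right)^{2}}{36}\right) - 21895 = \left(-3 + \frac{3816323^{2}}{36}\right) - 21895 = \left(-3 + \frac{1}{36} \cdot 14564321240329\right) - 21895 = \left(-3 + \frac{14564321240329}{36}\right) - 21895 = \frac{14564321240221}{36} - 21895 = \frac{14564320452001}{36}$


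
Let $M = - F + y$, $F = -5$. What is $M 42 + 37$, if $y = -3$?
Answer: $121$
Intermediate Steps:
$M = 2$ ($M = \left(-1\right) \left(-5\right) - 3 = 5 - 3 = 2$)
$M 42 + 37 = 2 \cdot 42 + 37 = 84 + 37 = 121$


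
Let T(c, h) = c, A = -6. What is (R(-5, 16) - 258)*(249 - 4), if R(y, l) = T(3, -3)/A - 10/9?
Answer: -1144885/18 ≈ -63605.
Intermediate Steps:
R(y, l) = -29/18 (R(y, l) = 3/(-6) - 10/9 = 3*(-⅙) - 10*⅑ = -½ - 10/9 = -29/18)
(R(-5, 16) - 258)*(249 - 4) = (-29/18 - 258)*(249 - 4) = -4673/18*245 = -1144885/18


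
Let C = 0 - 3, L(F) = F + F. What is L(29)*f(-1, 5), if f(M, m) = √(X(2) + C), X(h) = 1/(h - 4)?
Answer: 29*I*√14 ≈ 108.51*I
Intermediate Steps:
L(F) = 2*F
C = -3
X(h) = 1/(-4 + h)
f(M, m) = I*√14/2 (f(M, m) = √(1/(-4 + 2) - 3) = √(1/(-2) - 3) = √(-½ - 3) = √(-7/2) = I*√14/2)
L(29)*f(-1, 5) = (2*29)*(I*√14/2) = 58*(I*√14/2) = 29*I*√14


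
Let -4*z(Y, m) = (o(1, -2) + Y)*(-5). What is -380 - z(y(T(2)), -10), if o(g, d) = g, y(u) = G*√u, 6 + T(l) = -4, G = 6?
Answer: -1525/4 - 15*I*√10/2 ≈ -381.25 - 23.717*I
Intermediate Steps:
T(l) = -10 (T(l) = -6 - 4 = -10)
y(u) = 6*√u
z(Y, m) = 5/4 + 5*Y/4 (z(Y, m) = -(1 + Y)*(-5)/4 = -(-5 - 5*Y)/4 = 5/4 + 5*Y/4)
-380 - z(y(T(2)), -10) = -380 - (5/4 + 5*(6*√(-10))/4) = -380 - (5/4 + 5*(6*(I*√10))/4) = -380 - (5/4 + 5*(6*I*√10)/4) = -380 - (5/4 + 15*I*√10/2) = -380 + (-5/4 - 15*I*√10/2) = -1525/4 - 15*I*√10/2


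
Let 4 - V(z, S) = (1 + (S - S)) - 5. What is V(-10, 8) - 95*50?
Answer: -4742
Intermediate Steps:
V(z, S) = 8 (V(z, S) = 4 - ((1 + (S - S)) - 5) = 4 - ((1 + 0) - 5) = 4 - (1 - 5) = 4 - 1*(-4) = 4 + 4 = 8)
V(-10, 8) - 95*50 = 8 - 95*50 = 8 - 4750 = -4742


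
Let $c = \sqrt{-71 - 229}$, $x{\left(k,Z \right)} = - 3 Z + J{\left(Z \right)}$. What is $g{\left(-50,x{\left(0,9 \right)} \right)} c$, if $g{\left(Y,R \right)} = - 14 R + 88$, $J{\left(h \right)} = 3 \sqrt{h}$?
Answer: $3400 i \sqrt{3} \approx 5889.0 i$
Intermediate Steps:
$x{\left(k,Z \right)} = - 3 Z + 3 \sqrt{Z}$
$c = 10 i \sqrt{3}$ ($c = \sqrt{-300} = 10 i \sqrt{3} \approx 17.32 i$)
$g{\left(Y,R \right)} = 88 - 14 R$
$g{\left(-50,x{\left(0,9 \right)} \right)} c = \left(88 - 14 \left(\left(-3\right) 9 + 3 \sqrt{9}\right)\right) 10 i \sqrt{3} = \left(88 - 14 \left(-27 + 3 \cdot 3\right)\right) 10 i \sqrt{3} = \left(88 - 14 \left(-27 + 9\right)\right) 10 i \sqrt{3} = \left(88 - -252\right) 10 i \sqrt{3} = \left(88 + 252\right) 10 i \sqrt{3} = 340 \cdot 10 i \sqrt{3} = 3400 i \sqrt{3}$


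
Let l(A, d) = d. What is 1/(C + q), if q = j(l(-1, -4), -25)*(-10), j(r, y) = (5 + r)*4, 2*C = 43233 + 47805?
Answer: 1/45479 ≈ 2.1988e-5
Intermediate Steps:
C = 45519 (C = (43233 + 47805)/2 = (1/2)*91038 = 45519)
j(r, y) = 20 + 4*r
q = -40 (q = (20 + 4*(-4))*(-10) = (20 - 16)*(-10) = 4*(-10) = -40)
1/(C + q) = 1/(45519 - 40) = 1/45479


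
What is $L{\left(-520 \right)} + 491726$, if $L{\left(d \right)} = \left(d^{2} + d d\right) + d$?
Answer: $1032006$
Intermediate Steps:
$L{\left(d \right)} = d + 2 d^{2}$ ($L{\left(d \right)} = \left(d^{2} + d^{2}\right) + d = 2 d^{2} + d = d + 2 d^{2}$)
$L{\left(-520 \right)} + 491726 = - 520 \left(1 + 2 \left(-520\right)\right) + 491726 = - 520 \left(1 - 1040\right) + 491726 = \left(-520\right) \left(-1039\right) + 491726 = 540280 + 491726 = 1032006$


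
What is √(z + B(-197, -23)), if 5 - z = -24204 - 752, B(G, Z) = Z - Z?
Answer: √24961 ≈ 157.99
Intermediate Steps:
B(G, Z) = 0
z = 24961 (z = 5 - (-24204 - 752) = 5 - 1*(-24956) = 5 + 24956 = 24961)
√(z + B(-197, -23)) = √(24961 + 0) = √24961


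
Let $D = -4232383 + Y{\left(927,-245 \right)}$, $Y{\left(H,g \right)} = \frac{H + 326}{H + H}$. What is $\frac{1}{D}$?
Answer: $- \frac{1854}{7846836829} \approx -2.3627 \cdot 10^{-7}$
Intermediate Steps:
$Y{\left(H,g \right)} = \frac{326 + H}{2 H}$
$D = - \frac{7846836829}{1854}$ ($D = -4232383 + \frac{326 + 927}{2 \cdot 927} = -4232383 + \frac{1}{2} \cdot \frac{1}{927} \cdot 1253 = -4232383 + \frac{1253}{1854} = - \frac{7846836829}{1854} \approx -4.2324 \cdot 10^{6}$)
$\frac{1}{D} = \frac{1}{- \frac{7846836829}{1854}} = - \frac{1854}{7846836829}$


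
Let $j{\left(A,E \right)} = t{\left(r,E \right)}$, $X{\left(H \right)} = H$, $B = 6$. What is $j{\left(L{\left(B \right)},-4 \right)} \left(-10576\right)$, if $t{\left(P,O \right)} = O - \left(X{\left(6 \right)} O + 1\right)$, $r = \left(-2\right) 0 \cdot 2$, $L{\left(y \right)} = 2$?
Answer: $-200944$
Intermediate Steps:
$r = 0$ ($r = 0 \cdot 2 = 0$)
$t{\left(P,O \right)} = -1 - 5 O$ ($t{\left(P,O \right)} = O - \left(6 O + 1\right) = O - \left(1 + 6 O\right) = -1 - 5 O$)
$j{\left(A,E \right)} = -1 - 5 E$
$j{\left(L{\left(B \right)},-4 \right)} \left(-10576\right) = \left(-1 - -20\right) \left(-10576\right) = \left(-1 + 20\right) \left(-10576\right) = 19 \left(-10576\right) = -200944$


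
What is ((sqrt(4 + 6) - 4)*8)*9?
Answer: -288 + 72*sqrt(10) ≈ -60.316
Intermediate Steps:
((sqrt(4 + 6) - 4)*8)*9 = ((sqrt(10) - 4)*8)*9 = ((-4 + sqrt(10))*8)*9 = (-32 + 8*sqrt(10))*9 = -288 + 72*sqrt(10)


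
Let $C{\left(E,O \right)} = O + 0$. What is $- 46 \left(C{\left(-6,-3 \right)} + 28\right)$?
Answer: $-1150$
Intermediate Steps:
$C{\left(E,O \right)} = O$
$- 46 \left(C{\left(-6,-3 \right)} + 28\right) = - 46 \left(-3 + 28\right) = \left(-46\right) 25 = -1150$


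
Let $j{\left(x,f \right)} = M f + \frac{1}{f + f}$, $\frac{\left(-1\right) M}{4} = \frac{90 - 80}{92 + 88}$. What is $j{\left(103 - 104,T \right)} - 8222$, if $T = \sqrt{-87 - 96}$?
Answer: $-8222 - \frac{247 i \sqrt{183}}{1098} \approx -8222.0 - 3.0431 i$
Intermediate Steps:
$M = - \frac{2}{9}$ ($M = - 4 \frac{90 - 80}{92 + 88} = - 4 \cdot \frac{10}{180} = - 4 \cdot 10 \cdot \frac{1}{180} = \left(-4\right) \frac{1}{18} = - \frac{2}{9} \approx -0.22222$)
$T = i \sqrt{183}$ ($T = \sqrt{-183} = i \sqrt{183} \approx 13.528 i$)
$j{\left(x,f \right)} = \frac{1}{2 f} - \frac{2 f}{9}$ ($j{\left(x,f \right)} = - \frac{2 f}{9} + \frac{1}{f + f} = - \frac{2 f}{9} + \frac{1}{2 f} = \frac{1}{2 f} - \frac{2 f}{9}$)
$j{\left(103 - 104,T \right)} - 8222 = \frac{9 - 4 \left(i \sqrt{183}\right)^{2}}{18 i \sqrt{183}} - 8222 = \frac{- \frac{i \sqrt{183}}{183} \left(9 - -732\right)}{18} - 8222 = \frac{- \frac{i \sqrt{183}}{183} \left(9 + 732\right)}{18} - 8222 = \frac{1}{18} \left(- \frac{i \sqrt{183}}{183}\right) 741 - 8222 = - \frac{247 i \sqrt{183}}{1098} - 8222 = -8222 - \frac{247 i \sqrt{183}}{1098}$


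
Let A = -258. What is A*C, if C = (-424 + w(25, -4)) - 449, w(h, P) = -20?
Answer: 230394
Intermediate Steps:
C = -893 (C = (-424 - 20) - 449 = -444 - 449 = -893)
A*C = -258*(-893) = 230394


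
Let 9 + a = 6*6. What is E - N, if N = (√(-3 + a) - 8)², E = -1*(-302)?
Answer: 214 + 32*√6 ≈ 292.38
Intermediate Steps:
a = 27 (a = -9 + 6*6 = -9 + 36 = 27)
E = 302
N = (-8 + 2*√6)² (N = (√(-3 + 27) - 8)² = (√24 - 8)² = (2*√6 - 8)² = (-8 + 2*√6)² ≈ 9.6163)
E - N = 302 - (88 - 32*√6) = 302 + (-88 + 32*√6) = 214 + 32*√6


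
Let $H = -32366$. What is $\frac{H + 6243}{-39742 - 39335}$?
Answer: $\frac{26123}{79077} \approx 0.33035$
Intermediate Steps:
$\frac{H + 6243}{-39742 - 39335} = \frac{-32366 + 6243}{-39742 - 39335} = - \frac{26123}{-79077} = \left(-26123\right) \left(- \frac{1}{79077}\right) = \frac{26123}{79077}$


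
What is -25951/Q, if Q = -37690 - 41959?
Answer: 25951/79649 ≈ 0.32582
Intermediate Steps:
Q = -79649
-25951/Q = -25951/(-79649) = -25951*(-1/79649) = 25951/79649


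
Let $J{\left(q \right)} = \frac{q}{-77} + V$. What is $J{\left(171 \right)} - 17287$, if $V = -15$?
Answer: $- \frac{1332425}{77} \approx -17304.0$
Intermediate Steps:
$J{\left(q \right)} = -15 - \frac{q}{77}$ ($J{\left(q \right)} = \frac{q}{-77} - 15 = q \left(- \frac{1}{77}\right) - 15 = - \frac{q}{77} - 15 = -15 - \frac{q}{77}$)
$J{\left(171 \right)} - 17287 = \left(-15 - \frac{171}{77}\right) - 17287 = - \frac{1326}{77} - 17287 = - \frac{1332425}{77}$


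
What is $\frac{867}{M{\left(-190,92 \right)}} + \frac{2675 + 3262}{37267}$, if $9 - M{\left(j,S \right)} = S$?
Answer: $- \frac{383346}{37267} \approx -10.286$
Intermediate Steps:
$M{\left(j,S \right)} = 9 - S$
$\frac{867}{M{\left(-190,92 \right)}} + \frac{2675 + 3262}{37267} = \frac{867}{9 - 92} + \frac{2675 + 3262}{37267} = \frac{867}{9 - 92} + 5937 \cdot \frac{1}{37267} = \frac{867}{-83} + \frac{5937}{37267} = 867 \left(- \frac{1}{83}\right) + \frac{5937}{37267} = - \frac{867}{83} + \frac{5937}{37267} = - \frac{383346}{37267}$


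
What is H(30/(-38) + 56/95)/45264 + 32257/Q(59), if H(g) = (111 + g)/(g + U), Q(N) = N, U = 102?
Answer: 371590592159/679661592 ≈ 546.73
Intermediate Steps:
H(g) = (111 + g)/(102 + g) (H(g) = (111 + g)/(g + 102) = (111 + g)/(102 + g))
H(30/(-38) + 56/95)/45264 + 32257/Q(59) = ((111 + (30/(-38) + 56/95))/(102 + (30/(-38) + 56/95)))/45264 + 32257/59 = ((111 + (30*(-1/38) + 56*(1/95)))/(102 + (30*(-1/38) + 56*(1/95))))*(1/45264) + 32257*(1/59) = ((111 + (-15/19 + 56/95))/(102 + (-15/19 + 56/95)))*(1/45264) + 32257/59 = ((111 - ⅕)/(102 - ⅕))*(1/45264) + 32257/59 = ((554/5)/(509/5))*(1/45264) + 32257/59 = ((5/509)*(554/5))*(1/45264) + 32257/59 = (554/509)*(1/45264) + 32257/59 = 277/11519688 + 32257/59 = 371590592159/679661592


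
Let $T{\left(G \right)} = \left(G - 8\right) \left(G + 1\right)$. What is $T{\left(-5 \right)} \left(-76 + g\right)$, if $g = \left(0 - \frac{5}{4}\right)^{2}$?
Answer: $- \frac{15483}{4} \approx -3870.8$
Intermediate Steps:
$g = \frac{25}{16}$ ($g = \left(0 - \frac{5}{4}\right)^{2} = \left(- \frac{5}{4}\right)^{2} = \frac{25}{16} \approx 1.5625$)
$T{\left(G \right)} = \left(1 + G\right) \left(-8 + G\right)$ ($T{\left(G \right)} = \left(-8 + G\right) \left(1 + G\right) = \left(1 + G\right) \left(-8 + G\right)$)
$T{\left(-5 \right)} \left(-76 + g\right) = \left(-8 + \left(-5\right)^{2} - -35\right) \left(-76 + \frac{25}{16}\right) = \left(-8 + 25 + 35\right) \left(- \frac{1191}{16}\right) = 52 \left(- \frac{1191}{16}\right) = - \frac{15483}{4}$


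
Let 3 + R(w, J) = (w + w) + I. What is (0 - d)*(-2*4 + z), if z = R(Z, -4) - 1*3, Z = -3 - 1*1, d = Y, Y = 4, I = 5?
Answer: 68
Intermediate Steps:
d = 4
Z = -4 (Z = -3 - 1 = -4)
R(w, J) = 2 + 2*w (R(w, J) = -3 + ((w + w) + 5) = -3 + (2*w + 5) = -3 + (5 + 2*w) = 2 + 2*w)
z = -9 (z = (2 + 2*(-4)) - 1*3 = (2 - 8) - 3 = -6 - 3 = -9)
(0 - d)*(-2*4 + z) = (0 - 1*4)*(-2*4 - 9) = (0 - 4)*(-8 - 9) = -4*(-17) = 68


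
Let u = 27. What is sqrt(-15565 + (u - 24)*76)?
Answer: 7*I*sqrt(313) ≈ 123.84*I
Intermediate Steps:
sqrt(-15565 + (u - 24)*76) = sqrt(-15565 + (27 - 24)*76) = sqrt(-15565 + 3*76) = sqrt(-15565 + 228) = sqrt(-15337) = 7*I*sqrt(313)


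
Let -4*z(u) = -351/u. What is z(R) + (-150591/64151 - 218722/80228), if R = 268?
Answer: -6546620249303/1379317322704 ≈ -4.7463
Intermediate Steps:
z(u) = 351/(4*u) (z(u) = -(-351)/(4*u) = 351/(4*u))
z(R) + (-150591/64151 - 218722/80228) = (351/4)/268 + (-150591/64151 - 218722/80228) = (351/4)*(1/268) + (-150591*1/64151 - 218722*1/80228) = 351/1072 + (-150591/64151 - 109361/40114) = 351/1072 - 13056424885/2573353214 = -6546620249303/1379317322704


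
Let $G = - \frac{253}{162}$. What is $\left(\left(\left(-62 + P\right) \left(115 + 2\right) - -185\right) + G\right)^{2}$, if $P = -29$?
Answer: $\frac{2873353839409}{26244} \approx 1.0949 \cdot 10^{8}$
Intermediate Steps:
$G = - \frac{253}{162}$ ($G = \left(-253\right) \frac{1}{162} = - \frac{253}{162} \approx -1.5617$)
$\left(\left(\left(-62 + P\right) \left(115 + 2\right) - -185\right) + G\right)^{2} = \left(\left(\left(-62 - 29\right) \left(115 + 2\right) - -185\right) - \frac{253}{162}\right)^{2} = \left(\left(\left(-91\right) 117 + 185\right) - \frac{253}{162}\right)^{2} = \left(\left(-10647 + 185\right) - \frac{253}{162}\right)^{2} = \left(-10462 - \frac{253}{162}\right)^{2} = \left(- \frac{1695097}{162}\right)^{2} = \frac{2873353839409}{26244}$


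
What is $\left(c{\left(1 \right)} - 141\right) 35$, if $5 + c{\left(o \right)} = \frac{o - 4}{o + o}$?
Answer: $- \frac{10325}{2} \approx -5162.5$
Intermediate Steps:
$c{\left(o \right)} = -5 + \frac{-4 + o}{2 o}$ ($c{\left(o \right)} = -5 + \frac{o - 4}{o + o} = -5 + \frac{-4 + o}{2 o}$)
$\left(c{\left(1 \right)} - 141\right) 35 = \left(\left(- \frac{9}{2} - \frac{2}{1}\right) - 141\right) 35 = \left(\left(- \frac{9}{2} - 2\right) - 141\right) 35 = \left(- \frac{13}{2} - 141\right) 35 = \left(- \frac{295}{2}\right) 35 = - \frac{10325}{2}$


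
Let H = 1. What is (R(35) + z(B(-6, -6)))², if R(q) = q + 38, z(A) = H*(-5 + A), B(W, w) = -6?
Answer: 3844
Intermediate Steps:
z(A) = -5 + A (z(A) = 1*(-5 + A) = -5 + A)
R(q) = 38 + q
(R(35) + z(B(-6, -6)))² = ((38 + 35) + (-5 - 6))² = (73 - 11)² = 62² = 3844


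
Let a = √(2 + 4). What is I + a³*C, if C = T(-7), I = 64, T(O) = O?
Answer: 64 - 42*√6 ≈ -38.879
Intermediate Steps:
a = √6 ≈ 2.4495
C = -7
I + a³*C = 64 + (√6)³*(-7) = 64 + (6*√6)*(-7) = 64 - 42*√6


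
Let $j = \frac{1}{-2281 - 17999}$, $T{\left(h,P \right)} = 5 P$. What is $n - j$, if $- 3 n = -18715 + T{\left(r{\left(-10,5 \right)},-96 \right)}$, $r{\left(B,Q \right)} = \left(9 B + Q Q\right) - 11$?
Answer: $\frac{129758201}{20280} \approx 6398.3$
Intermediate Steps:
$r{\left(B,Q \right)} = -11 + Q^{2} + 9 B$ ($r{\left(B,Q \right)} = \left(9 B + Q^{2}\right) - 11 = \left(Q^{2} + 9 B\right) - 11 = -11 + Q^{2} + 9 B$)
$j = - \frac{1}{20280}$ ($j = \frac{1}{-2281 - 17999} = \frac{1}{-20280} = - \frac{1}{20280} \approx -4.931 \cdot 10^{-5}$)
$n = \frac{19195}{3}$ ($n = - \frac{-18715 + 5 \left(-96\right)}{3} = - \frac{-18715 - 480}{3} = \left(- \frac{1}{3}\right) \left(-19195\right) = \frac{19195}{3} \approx 6398.3$)
$n - j = \frac{19195}{3} - - \frac{1}{20280} = \frac{19195}{3} + \frac{1}{20280} = \frac{129758201}{20280}$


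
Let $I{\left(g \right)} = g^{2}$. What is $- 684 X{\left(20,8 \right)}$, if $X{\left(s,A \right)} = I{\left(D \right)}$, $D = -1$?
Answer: $-684$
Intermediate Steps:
$X{\left(s,A \right)} = 1$ ($X{\left(s,A \right)} = \left(-1\right)^{2} = 1$)
$- 684 X{\left(20,8 \right)} = \left(-684\right) 1 = -684$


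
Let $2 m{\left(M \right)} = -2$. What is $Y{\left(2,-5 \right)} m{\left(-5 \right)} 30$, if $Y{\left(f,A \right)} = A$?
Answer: $150$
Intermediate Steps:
$m{\left(M \right)} = -1$ ($m{\left(M \right)} = \frac{1}{2} \left(-2\right) = -1$)
$Y{\left(2,-5 \right)} m{\left(-5 \right)} 30 = \left(-5\right) \left(-1\right) 30 = 5 \cdot 30 = 150$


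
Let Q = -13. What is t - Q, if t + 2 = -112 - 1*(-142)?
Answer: 41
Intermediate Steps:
t = 28 (t = -2 + (-112 - 1*(-142)) = -2 + (-112 + 142) = -2 + 30 = 28)
t - Q = 28 - 1*(-13) = 28 + 13 = 41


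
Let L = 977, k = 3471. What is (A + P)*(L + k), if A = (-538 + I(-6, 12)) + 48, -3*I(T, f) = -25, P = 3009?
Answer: 33724736/3 ≈ 1.1242e+7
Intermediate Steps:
I(T, f) = 25/3 (I(T, f) = -1/3*(-25) = 25/3)
A = -1445/3 (A = (-538 + 25/3) + 48 = -1589/3 + 48 = -1445/3 ≈ -481.67)
(A + P)*(L + k) = (-1445/3 + 3009)*(977 + 3471) = (7582/3)*4448 = 33724736/3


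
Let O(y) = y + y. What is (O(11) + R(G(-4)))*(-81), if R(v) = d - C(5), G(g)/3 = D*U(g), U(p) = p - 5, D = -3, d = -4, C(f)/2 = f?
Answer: -648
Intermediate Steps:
C(f) = 2*f
U(p) = -5 + p
G(g) = 45 - 9*g (G(g) = 3*(-3*(-5 + g)) = 3*(15 - 3*g) = 45 - 9*g)
R(v) = -14 (R(v) = -4 - 2*5 = -4 - 1*10 = -4 - 10 = -14)
O(y) = 2*y
(O(11) + R(G(-4)))*(-81) = (2*11 - 14)*(-81) = (22 - 14)*(-81) = 8*(-81) = -648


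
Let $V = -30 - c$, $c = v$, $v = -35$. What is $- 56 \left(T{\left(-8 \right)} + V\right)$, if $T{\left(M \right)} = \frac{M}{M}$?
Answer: $-336$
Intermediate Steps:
$c = -35$
$T{\left(M \right)} = 1$
$V = 5$ ($V = -30 - -35 = -30 + 35 = 5$)
$- 56 \left(T{\left(-8 \right)} + V\right) = - 56 \left(1 + 5\right) = \left(-56\right) 6 = -336$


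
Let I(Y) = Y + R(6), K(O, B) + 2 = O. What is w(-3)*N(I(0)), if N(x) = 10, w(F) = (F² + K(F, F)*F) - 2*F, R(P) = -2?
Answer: 300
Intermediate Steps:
K(O, B) = -2 + O
w(F) = F² - 2*F + F*(-2 + F) (w(F) = (F² + (-2 + F)*F) - 2*F = (F² + F*(-2 + F)) - 2*F = F² - 2*F + F*(-2 + F))
I(Y) = -2 + Y (I(Y) = Y - 2 = -2 + Y)
w(-3)*N(I(0)) = (2*(-3)*(-2 - 3))*10 = (2*(-3)*(-5))*10 = 30*10 = 300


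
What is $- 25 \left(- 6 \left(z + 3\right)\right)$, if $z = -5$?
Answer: $-300$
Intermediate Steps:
$- 25 \left(- 6 \left(z + 3\right)\right) = - 25 \left(- 6 \left(-5 + 3\right)\right) = - 25 \left(\left(-6\right) \left(-2\right)\right) = \left(-25\right) 12 = -300$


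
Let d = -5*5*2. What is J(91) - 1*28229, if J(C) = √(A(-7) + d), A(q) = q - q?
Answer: -28229 + 5*I*√2 ≈ -28229.0 + 7.0711*I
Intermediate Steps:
A(q) = 0
d = -50 (d = -25*2 = -50)
J(C) = 5*I*√2 (J(C) = √(0 - 50) = √(-50) = 5*I*√2)
J(91) - 1*28229 = 5*I*√2 - 1*28229 = 5*I*√2 - 28229 = -28229 + 5*I*√2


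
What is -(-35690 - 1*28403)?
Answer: 64093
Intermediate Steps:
-(-35690 - 1*28403) = -(-35690 - 28403) = -1*(-64093) = 64093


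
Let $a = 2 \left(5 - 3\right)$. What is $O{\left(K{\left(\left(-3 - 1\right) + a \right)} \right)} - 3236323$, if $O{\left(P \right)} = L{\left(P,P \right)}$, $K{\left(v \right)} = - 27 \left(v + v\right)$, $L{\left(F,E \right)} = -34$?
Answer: $-3236357$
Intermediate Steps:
$a = 4$ ($a = 2 \cdot 2 = 4$)
$K{\left(v \right)} = - 54 v$ ($K{\left(v \right)} = - 27 \cdot 2 v = - 54 v$)
$O{\left(P \right)} = -34$
$O{\left(K{\left(\left(-3 - 1\right) + a \right)} \right)} - 3236323 = -34 - 3236323 = -3236357$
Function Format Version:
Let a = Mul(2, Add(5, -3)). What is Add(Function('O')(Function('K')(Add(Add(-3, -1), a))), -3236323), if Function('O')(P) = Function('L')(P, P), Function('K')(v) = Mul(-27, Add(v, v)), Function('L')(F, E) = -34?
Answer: -3236357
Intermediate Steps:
a = 4 (a = Mul(2, 2) = 4)
Function('K')(v) = Mul(-54, v) (Function('K')(v) = Mul(-27, Mul(2, v)) = Mul(-54, v))
Function('O')(P) = -34
Add(Function('O')(Function('K')(Add(Add(-3, -1), a))), -3236323) = Add(-34, -3236323) = -3236357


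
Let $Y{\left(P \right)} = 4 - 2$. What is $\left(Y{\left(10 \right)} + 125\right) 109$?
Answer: $13843$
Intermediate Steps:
$Y{\left(P \right)} = 2$
$\left(Y{\left(10 \right)} + 125\right) 109 = \left(2 + 125\right) 109 = 127 \cdot 109 = 13843$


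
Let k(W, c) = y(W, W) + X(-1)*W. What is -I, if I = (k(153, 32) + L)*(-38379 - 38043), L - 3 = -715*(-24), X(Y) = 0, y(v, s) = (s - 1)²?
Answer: 3077284674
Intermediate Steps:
y(v, s) = (-1 + s)²
k(W, c) = (-1 + W)² (k(W, c) = (-1 + W)² + 0*W = (-1 + W)² + 0 = (-1 + W)²)
L = 17163 (L = 3 - 715*(-24) = 3 + 17160 = 17163)
I = -3077284674 (I = ((-1 + 153)² + 17163)*(-38379 - 38043) = (152² + 17163)*(-76422) = (23104 + 17163)*(-76422) = 40267*(-76422) = -3077284674)
-I = -1*(-3077284674) = 3077284674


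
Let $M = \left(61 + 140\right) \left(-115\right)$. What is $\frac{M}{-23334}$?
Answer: $\frac{7705}{7778} \approx 0.99061$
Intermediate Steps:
$M = -23115$ ($M = 201 \left(-115\right) = -23115$)
$\frac{M}{-23334} = - \frac{23115}{-23334} = \left(-23115\right) \left(- \frac{1}{23334}\right) = \frac{7705}{7778}$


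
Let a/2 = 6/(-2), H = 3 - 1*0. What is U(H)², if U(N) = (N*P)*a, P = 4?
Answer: 5184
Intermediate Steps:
H = 3 (H = 3 + 0 = 3)
a = -6 (a = 2*(6/(-2)) = 2*(6*(-½)) = 2*(-3) = -6)
U(N) = -24*N (U(N) = (N*4)*(-6) = (4*N)*(-6) = -24*N)
U(H)² = (-24*3)² = (-72)² = 5184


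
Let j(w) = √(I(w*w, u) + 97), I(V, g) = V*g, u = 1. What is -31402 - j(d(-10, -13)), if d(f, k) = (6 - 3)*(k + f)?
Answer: -31402 - √4858 ≈ -31472.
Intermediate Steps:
d(f, k) = 3*f + 3*k (d(f, k) = 3*(f + k) = 3*f + 3*k)
j(w) = √(97 + w²) (j(w) = √((w*w)*1 + 97) = √(w²*1 + 97) = √(w² + 97) = √(97 + w²))
-31402 - j(d(-10, -13)) = -31402 - √(97 + (3*(-10) + 3*(-13))²) = -31402 - √(97 + (-30 - 39)²) = -31402 - √(97 + (-69)²) = -31402 - √(97 + 4761) = -31402 - √4858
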